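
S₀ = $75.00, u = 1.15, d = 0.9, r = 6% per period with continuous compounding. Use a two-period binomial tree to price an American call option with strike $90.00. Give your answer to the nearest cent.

$3.41

Risk-neutral probability p = (e^0.06 − 0.9)/(1.15 − 0.9) = 0.1618/0.2500 = 0.6473
Terminal stock prices: S_uu = 99.19, S_ud = 77.62, S_dd = 60.75
Terminal payoffs (S − K): max(9.187, 0) = 9.187, max(-12.38, 0) = 0, max(-29.25, 0) = 0
Node u (S = 86.25): continuation = e^(−0.06)·[0.6473·9.1875 + 0.3527·0.0000] = 5.6011; exercise value = 0.0000 ≤ continuation, so V_u = 5.6011
Node d (S = 67.5): continuation = e^(−0.06)·[0.6473·0.0000 + 0.3527·0.0000] = 0.0000; exercise value = 0.0000 ≤ continuation, so V_d = 0.0000
Node 0 (S = 75): continuation = e^(−0.06)·[0.6473·5.6011 + 0.3527·0.0000] = 3.4147; exercise value = 0.0000 ≤ continuation, so V_0 = 3.4147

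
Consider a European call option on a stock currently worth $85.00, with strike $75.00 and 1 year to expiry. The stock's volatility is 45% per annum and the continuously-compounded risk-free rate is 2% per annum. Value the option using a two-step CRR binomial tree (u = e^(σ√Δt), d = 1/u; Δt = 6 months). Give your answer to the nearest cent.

CRR parameters: u = e^(σ√Δt) = e^(0.45·√0.5) = 1.3746, d = 1/u = 0.7275
Per-period rate: rΔt = 0.02·0.5 = 0.01, so R = e^0.01 = 1.0101
Risk-neutral probability p = (e^0.01 − 0.7275)/(1.3746 − 0.7275) = 0.2826/0.6472 = 0.4366
Terminal stock prices: S_uu = 160.6, S_ud = 85, S_dd = 44.98
Terminal payoffs (S − K): max(85.62, 0) = 85.62, max(10, 0) = 10, max(-30.02, 0) = 0
Node u (S = 116.8): V_u = e^(−0.01)·[0.4366·85.6210 + 0.5634·10.0000] = 42.5914
Node d (S = 61.83): V_d = e^(−0.01)·[0.4366·10.0000 + 0.5634·0.0000] = 4.3230
Node 0 (S = 85): V_0 = e^(−0.01)·[0.4366·42.5914 + 0.5634·4.3230] = 20.8234

$20.82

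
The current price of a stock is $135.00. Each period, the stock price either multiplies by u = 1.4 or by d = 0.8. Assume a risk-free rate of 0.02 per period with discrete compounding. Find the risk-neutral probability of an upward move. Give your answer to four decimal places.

p = 0.3667

Risk-neutral probability p = (1 + 0.02 − 0.8)/(1.4 − 0.8) = 0.2200/0.6000 = 0.3667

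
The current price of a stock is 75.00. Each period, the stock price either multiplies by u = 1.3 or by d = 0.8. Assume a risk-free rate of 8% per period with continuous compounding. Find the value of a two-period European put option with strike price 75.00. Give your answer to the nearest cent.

Risk-neutral probability p = (e^0.08 − 0.8)/(1.3 − 0.8) = 0.2833/0.5000 = 0.5666
Terminal stock prices: S_uu = 126.8, S_ud = 78, S_dd = 48
Terminal payoffs (K − S): max(-51.75, 0) = 0, max(-3, 0) = 0, max(27, 0) = 27
Node u (S = 97.5): V_u = e^(−0.08)·[0.5666·0.0000 + 0.4334·0.0000] = 0.0000
Node d (S = 60): V_d = e^(−0.08)·[0.5666·0.0000 + 0.4334·27.0000] = 10.8028
Node 0 (S = 75): V_0 = e^(−0.08)·[0.5666·0.0000 + 0.4334·10.8028] = 4.3222

4.32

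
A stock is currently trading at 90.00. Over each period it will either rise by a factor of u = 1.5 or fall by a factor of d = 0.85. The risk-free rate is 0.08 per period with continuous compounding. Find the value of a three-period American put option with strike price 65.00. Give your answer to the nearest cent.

Risk-neutral probability p = (e^0.08 − 0.85)/(1.5 − 0.85) = 0.2333/0.6500 = 0.3589
Terminal stock prices: S_uuu = 303.8, S_uud = 172.1, S_udd = 97.54, S_ddd = 55.27
Terminal payoffs (K − S): max(-238.8, 0) = 0, max(-107.1, 0) = 0, max(-32.54, 0) = 0, max(9.729, 0) = 9.729
Node uu (S = 202.5): continuation = e^(−0.08)·[0.3589·0.0000 + 0.6411·0.0000] = 0.0000; exercise value = 0.0000 ≤ continuation, so V_uu = 0.0000
Node ud (S = 114.8): continuation = e^(−0.08)·[0.3589·0.0000 + 0.6411·0.0000] = 0.0000; exercise value = 0.0000 ≤ continuation, so V_ud = 0.0000
Node dd (S = 65.02): continuation = e^(−0.08)·[0.3589·0.0000 + 0.6411·9.7288] = 5.7575; exercise value = 0.0000 ≤ continuation, so V_dd = 5.7575
Node u (S = 135): continuation = e^(−0.08)·[0.3589·0.0000 + 0.6411·0.0000] = 0.0000; exercise value = 0.0000 ≤ continuation, so V_u = 0.0000
Node d (S = 76.5): continuation = e^(−0.08)·[0.3589·0.0000 + 0.6411·5.7575] = 3.4074; exercise value = 0.0000 ≤ continuation, so V_d = 3.4074
Node 0 (S = 90): continuation = e^(−0.08)·[0.3589·0.0000 + 0.6411·3.4074] = 2.0165; exercise value = 0.0000 ≤ continuation, so V_0 = 2.0165

2.02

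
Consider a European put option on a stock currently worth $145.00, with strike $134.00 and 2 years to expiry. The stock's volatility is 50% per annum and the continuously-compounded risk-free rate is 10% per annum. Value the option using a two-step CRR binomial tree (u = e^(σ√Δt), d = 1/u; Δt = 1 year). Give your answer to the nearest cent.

CRR parameters: u = e^(σ√Δt) = e^(0.5·√1) = 1.6487, d = 1/u = 0.6065
Per-period rate: rΔt = 0.1·1 = 0.1, so R = e^0.1 = 1.1052
Risk-neutral probability p = (e^0.1 − 0.6065)/(1.6487 − 0.6065) = 0.4986/1.0422 = 0.4785
Terminal stock prices: S_uu = 394.2, S_ud = 145, S_dd = 53.34
Terminal payoffs (K − S): max(-260.2, 0) = 0, max(-11, 0) = 0, max(80.66, 0) = 80.66
Node u (S = 239.1): V_u = e^(−0.1)·[0.4785·0.0000 + 0.5215·0.0000] = 0.0000
Node d (S = 87.95): V_d = e^(−0.1)·[0.4785·0.0000 + 0.5215·80.6575] = 38.0634
Node 0 (S = 145): V_0 = e^(−0.1)·[0.4785·0.0000 + 0.5215·38.0634] = 17.9627

$17.96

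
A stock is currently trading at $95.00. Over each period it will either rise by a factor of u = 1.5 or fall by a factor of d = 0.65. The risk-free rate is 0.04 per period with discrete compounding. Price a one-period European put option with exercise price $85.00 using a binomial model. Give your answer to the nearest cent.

Risk-neutral probability p = (1 + 0.04 − 0.65)/(1.5 − 0.65) = 0.3900/0.8500 = 0.4588
Terminal stock prices: S_u = 142.5, S_d = 61.75
Terminal payoffs (K − S): max(-57.5, 0) = 0, max(23.25, 0) = 23.25
Node 0 (S = 95): V_0 = 1/1.04·[0.4588·0.0000 + 0.5412·23.2500] = 12.0984

$12.10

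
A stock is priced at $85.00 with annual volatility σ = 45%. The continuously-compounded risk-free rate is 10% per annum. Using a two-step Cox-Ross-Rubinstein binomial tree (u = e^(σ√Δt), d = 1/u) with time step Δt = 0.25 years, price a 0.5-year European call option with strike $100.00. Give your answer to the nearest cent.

$7.91

CRR parameters: u = e^(σ√Δt) = e^(0.45·√0.25) = 1.2523, d = 1/u = 0.7985
Per-period rate: rΔt = 0.1·0.25 = 0.025, so R = e^0.025 = 1.0253
Risk-neutral probability p = (e^0.025 − 0.7985)/(1.2523 − 0.7985) = 0.2268/0.4538 = 0.4998
Terminal stock prices: S_uu = 133.3, S_ud = 85, S_dd = 54.2
Terminal payoffs (S − K): max(33.31, 0) = 33.31, max(-15, 0) = 0, max(-45.8, 0) = 0
Node u (S = 106.4): V_u = e^(−0.025)·[0.4998·33.3065 + 0.5002·0.0000] = 16.2346
Node d (S = 67.87): V_d = e^(−0.025)·[0.4998·0.0000 + 0.5002·0.0000] = 0.0000
Node 0 (S = 85): V_0 = e^(−0.025)·[0.4998·16.2346 + 0.5002·0.0000] = 7.9133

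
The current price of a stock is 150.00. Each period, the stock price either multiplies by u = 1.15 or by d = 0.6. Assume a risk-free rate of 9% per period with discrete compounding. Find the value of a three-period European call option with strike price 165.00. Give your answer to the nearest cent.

34.47

Risk-neutral probability p = (1 + 0.09 − 0.6)/(1.15 − 0.6) = 0.4900/0.5500 = 0.8909
Terminal stock prices: S_uuu = 228.1, S_uud = 119, S_udd = 62.1, S_ddd = 32.4
Terminal payoffs (S − K): max(63.13, 0) = 63.13, max(-45.98, 0) = 0, max(-102.9, 0) = 0, max(-132.6, 0) = 0
Node uu (S = 198.4): V_uu = 1/1.09·[0.8909·63.1312 + 0.1091·0.0000] = 51.6002
Node ud (S = 103.5): V_ud = 1/1.09·[0.8909·0.0000 + 0.1091·0.0000] = 0.0000
Node dd (S = 54): V_dd = 1/1.09·[0.8909·0.0000 + 0.1091·0.0000] = 0.0000
Node u (S = 172.5): V_u = 1/1.09·[0.8909·51.6002 + 0.1091·0.0000] = 42.1753
Node d (S = 90): V_d = 1/1.09·[0.8909·0.0000 + 0.1091·0.0000] = 0.0000
Node 0 (S = 150): V_0 = 1/1.09·[0.8909·42.1753 + 0.1091·0.0000] = 34.4719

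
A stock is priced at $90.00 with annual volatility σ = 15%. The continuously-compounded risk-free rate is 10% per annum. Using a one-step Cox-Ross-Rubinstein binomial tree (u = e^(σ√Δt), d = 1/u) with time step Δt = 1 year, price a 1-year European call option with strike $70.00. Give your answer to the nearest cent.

CRR parameters: u = e^(σ√Δt) = e^(0.15·√1) = 1.1618, d = 1/u = 0.8607
Per-period rate: rΔt = 0.1·1 = 0.1, so R = e^0.1 = 1.1052
Risk-neutral probability p = (e^0.1 − 0.8607)/(1.1618 − 0.8607) = 0.2445/0.3011 = 0.8118
Terminal stock prices: S_u = 104.6, S_d = 77.46
Terminal payoffs (S − K): max(34.57, 0) = 34.57, max(7.464, 0) = 7.464
Node 0 (S = 90): V_0 = e^(−0.1)·[0.8118·34.5651 + 0.1882·7.4637] = 26.6614

$26.66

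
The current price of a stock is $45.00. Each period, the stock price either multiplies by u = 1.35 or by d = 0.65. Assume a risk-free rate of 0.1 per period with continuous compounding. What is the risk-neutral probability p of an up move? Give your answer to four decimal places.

Risk-neutral probability p = (e^0.1 − 0.65)/(1.35 − 0.65) = 0.4552/0.7000 = 0.6502

p = 0.6502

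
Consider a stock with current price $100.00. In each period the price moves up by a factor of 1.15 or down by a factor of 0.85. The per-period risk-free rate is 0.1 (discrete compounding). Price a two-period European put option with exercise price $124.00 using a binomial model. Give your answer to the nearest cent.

$7.21

Risk-neutral probability p = (1 + 0.1 − 0.85)/(1.15 − 0.85) = 0.2500/0.3000 = 0.8333
Terminal stock prices: S_uu = 132.2, S_ud = 97.75, S_dd = 72.25
Terminal payoffs (K − S): max(-8.25, 0) = 0, max(26.25, 0) = 26.25, max(51.75, 0) = 51.75
Node u (S = 115): V_u = 1/1.1·[0.8333·0.0000 + 0.1667·26.2500] = 3.9773
Node d (S = 85): V_d = 1/1.1·[0.8333·26.2500 + 0.1667·51.7500] = 27.7273
Node 0 (S = 100): V_0 = 1/1.1·[0.8333·3.9773 + 0.1667·27.7273] = 7.2142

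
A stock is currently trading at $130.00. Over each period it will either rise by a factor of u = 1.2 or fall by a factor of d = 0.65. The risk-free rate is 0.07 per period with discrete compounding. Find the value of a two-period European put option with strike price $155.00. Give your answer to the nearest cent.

$21.78

Risk-neutral probability p = (1 + 0.07 − 0.65)/(1.2 − 0.65) = 0.4200/0.5500 = 0.7636
Terminal stock prices: S_uu = 187.2, S_ud = 101.4, S_dd = 54.93
Terminal payoffs (K − S): max(-32.2, 0) = 0, max(53.6, 0) = 53.6, max(100.1, 0) = 100.1
Node u (S = 156): V_u = 1/1.07·[0.7636·0.0000 + 0.2364·53.6000] = 11.8403
Node d (S = 84.5): V_d = 1/1.07·[0.7636·53.6000 + 0.2364·100.0750] = 60.3598
Node 0 (S = 130): V_0 = 1/1.07·[0.7636·11.8403 + 0.2364·60.3598] = 21.7837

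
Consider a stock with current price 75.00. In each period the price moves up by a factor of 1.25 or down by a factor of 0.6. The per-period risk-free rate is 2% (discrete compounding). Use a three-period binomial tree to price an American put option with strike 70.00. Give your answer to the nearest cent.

Risk-neutral probability p = (1 + 0.02 − 0.6)/(1.25 − 0.6) = 0.4200/0.6500 = 0.6462
Terminal stock prices: S_uuu = 146.5, S_uud = 70.31, S_udd = 33.75, S_ddd = 16.2
Terminal payoffs (K − S): max(-76.48, 0) = 0, max(-0.3125, 0) = 0, max(36.25, 0) = 36.25, max(53.8, 0) = 53.8
Node uu (S = 117.2): continuation = 1/1.02·[0.6462·0.0000 + 0.3538·0.0000] = 0.0000; exercise value = 0.0000 ≤ continuation, so V_uu = 0.0000
Node ud (S = 56.25): continuation = 1/1.02·[0.6462·0.0000 + 0.3538·36.2500] = 12.5754; exercise value = 13.7500 > continuation, so V_ud = 13.7500 (exercise)
Node dd (S = 27): continuation = 1/1.02·[0.6462·36.2500 + 0.3538·53.8000] = 41.6275; exercise value = 43.0000 > continuation, so V_dd = 43.0000 (exercise)
Node u (S = 93.75): continuation = 1/1.02·[0.6462·0.0000 + 0.3538·13.7500] = 4.7700; exercise value = 0.0000 ≤ continuation, so V_u = 4.7700
Node d (S = 45): continuation = 1/1.02·[0.6462·13.7500 + 0.3538·43.0000] = 23.6275; exercise value = 25.0000 > continuation, so V_d = 25.0000 (exercise)
Node 0 (S = 75): continuation = 1/1.02·[0.6462·4.7700 + 0.3538·25.0000] = 11.6944; exercise value = 0.0000 ≤ continuation, so V_0 = 11.6944

11.69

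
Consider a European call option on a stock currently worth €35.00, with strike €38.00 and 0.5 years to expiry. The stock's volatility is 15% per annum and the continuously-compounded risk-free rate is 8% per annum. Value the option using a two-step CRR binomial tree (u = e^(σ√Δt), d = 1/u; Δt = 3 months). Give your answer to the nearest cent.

€0.97

CRR parameters: u = e^(σ√Δt) = e^(0.15·√0.25) = 1.0779, d = 1/u = 0.9277
Per-period rate: rΔt = 0.08·0.25 = 0.02, so R = e^0.02 = 1.0202
Risk-neutral probability p = (e^0.02 − 0.9277)/(1.0779 − 0.9277) = 0.0925/0.1501 = 0.6158
Terminal stock prices: S_uu = 40.66, S_ud = 35, S_dd = 30.12
Terminal payoffs (S − K): max(2.664, 0) = 2.664, max(-3, 0) = 0, max(-7.875, 0) = 0
Node u (S = 37.73): V_u = e^(−0.02)·[0.6158·2.6642 + 0.3842·0.0000] = 1.6081
Node d (S = 32.47): V_d = e^(−0.02)·[0.6158·0.0000 + 0.3842·0.0000] = 0.0000
Node 0 (S = 35): V_0 = e^(−0.02)·[0.6158·1.6081 + 0.3842·0.0000] = 0.9707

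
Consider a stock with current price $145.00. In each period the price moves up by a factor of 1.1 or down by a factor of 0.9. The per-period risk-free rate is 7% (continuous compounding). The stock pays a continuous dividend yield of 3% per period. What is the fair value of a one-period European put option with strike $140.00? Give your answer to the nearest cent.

Per-period risk-free factor R = e^0.07 = 1.0725; dividend-adjusted growth = e^(0.07−0.03) = 1.0408.
Risk-neutral probability p = (1.0408 − 0.9)/(1.1 − 0.9) = 0.1408/0.2000 = 0.7041
Terminal stock prices: S_u = 159.5, S_d = 130.5
Terminal payoffs (K − S): max(-19.5, 0) = 0, max(9.5, 0) = 9.5
Node 0 (S = 145): V_0 = e^(−0.07)·[0.7041·0.0000 + 0.2959·9.5000] = 2.6214

$2.62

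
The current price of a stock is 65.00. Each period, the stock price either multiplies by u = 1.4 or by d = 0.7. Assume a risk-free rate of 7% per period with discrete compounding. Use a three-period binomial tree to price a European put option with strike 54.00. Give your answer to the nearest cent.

Risk-neutral probability p = (1 + 0.07 − 0.7)/(1.4 − 0.7) = 0.3700/0.7000 = 0.5286
Terminal stock prices: S_uuu = 178.4, S_uud = 89.18, S_udd = 44.59, S_ddd = 22.29
Terminal payoffs (K − S): max(-124.4, 0) = 0, max(-35.18, 0) = 0, max(9.41, 0) = 9.41, max(31.71, 0) = 31.71
Node uu (S = 127.4): V_uu = 1/1.07·[0.5286·0.0000 + 0.4714·0.0000] = 0.0000
Node ud (S = 63.7): V_ud = 1/1.07·[0.5286·0.0000 + 0.4714·9.4100] = 4.1459
Node dd (S = 31.85): V_dd = 1/1.07·[0.5286·9.4100 + 0.4714·31.7050] = 18.6173
Node u (S = 91): V_u = 1/1.07·[0.5286·0.0000 + 0.4714·4.1459] = 1.8266
Node d (S = 45.5): V_d = 1/1.07·[0.5286·4.1459 + 0.4714·18.6173] = 10.2506
Node 0 (S = 65): V_0 = 1/1.07·[0.5286·1.8266 + 0.4714·10.2506] = 5.4186

5.42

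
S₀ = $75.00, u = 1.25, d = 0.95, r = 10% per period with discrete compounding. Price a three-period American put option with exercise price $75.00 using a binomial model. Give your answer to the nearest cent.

Risk-neutral probability p = (1 + 0.1 − 0.95)/(1.25 − 0.95) = 0.1500/0.3000 = 0.5000
Terminal stock prices: S_uuu = 146.5, S_uud = 111.3, S_udd = 84.61, S_ddd = 64.3
Terminal payoffs (K − S): max(-71.48, 0) = 0, max(-36.33, 0) = 0, max(-9.609, 0) = 0, max(10.7, 0) = 10.7
Node uu (S = 117.2): continuation = 1/1.1·[0.5000·0.0000 + 0.5000·0.0000] = 0.0000; exercise value = 0.0000 ≤ continuation, so V_uu = 0.0000
Node ud (S = 89.06): continuation = 1/1.1·[0.5000·0.0000 + 0.5000·0.0000] = 0.0000; exercise value = 0.0000 ≤ continuation, so V_ud = 0.0000
Node dd (S = 67.69): continuation = 1/1.1·[0.5000·0.0000 + 0.5000·10.6969] = 4.8622; exercise value = 7.3125 > continuation, so V_dd = 7.3125 (exercise)
Node u (S = 93.75): continuation = 1/1.1·[0.5000·0.0000 + 0.5000·0.0000] = 0.0000; exercise value = 0.0000 ≤ continuation, so V_u = 0.0000
Node d (S = 71.25): continuation = 1/1.1·[0.5000·0.0000 + 0.5000·7.3125] = 3.3239; exercise value = 3.7500 > continuation, so V_d = 3.7500 (exercise)
Node 0 (S = 75): continuation = 1/1.1·[0.5000·0.0000 + 0.5000·3.7500] = 1.7045; exercise value = 0.0000 ≤ continuation, so V_0 = 1.7045

$1.70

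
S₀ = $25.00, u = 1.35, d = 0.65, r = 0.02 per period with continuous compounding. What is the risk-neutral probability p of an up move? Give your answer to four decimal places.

Risk-neutral probability p = (e^0.02 − 0.65)/(1.35 − 0.65) = 0.3702/0.7000 = 0.5289

p = 0.5289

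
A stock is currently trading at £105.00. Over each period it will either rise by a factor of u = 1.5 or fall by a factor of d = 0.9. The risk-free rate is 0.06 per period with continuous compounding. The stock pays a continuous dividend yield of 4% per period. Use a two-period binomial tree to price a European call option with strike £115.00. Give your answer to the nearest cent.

Per-period risk-free factor R = e^0.06 = 1.0618; dividend-adjusted growth = e^(0.06−0.04) = 1.0202.
Risk-neutral probability p = (1.0202 − 0.9)/(1.5 − 0.9) = 0.1202/0.6000 = 0.2003
Terminal stock prices: S_uu = 236.2, S_ud = 141.8, S_dd = 85.05
Terminal payoffs (S − K): max(121.2, 0) = 121.2, max(26.75, 0) = 26.75, max(-29.95, 0) = 0
Node u (S = 157.5): V_u = e^(−0.06)·[0.2003·121.2500 + 0.7997·26.7500] = 43.0214
Node d (S = 94.5): V_d = e^(−0.06)·[0.2003·26.7500 + 0.7997·0.0000] = 5.0469
Node 0 (S = 105): V_0 = e^(−0.06)·[0.2003·43.0214 + 0.7997·5.0469] = 11.9176

£11.92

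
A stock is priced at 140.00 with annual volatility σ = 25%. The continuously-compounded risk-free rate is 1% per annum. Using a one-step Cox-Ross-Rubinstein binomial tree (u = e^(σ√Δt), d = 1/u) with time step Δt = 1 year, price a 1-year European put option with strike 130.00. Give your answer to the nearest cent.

11.26

CRR parameters: u = e^(σ√Δt) = e^(0.25·√1) = 1.2840, d = 1/u = 0.7788
Per-period rate: rΔt = 0.01·1 = 0.01, so R = e^0.01 = 1.0101
Risk-neutral probability p = (e^0.01 − 0.7788)/(1.2840 − 0.7788) = 0.2312/0.5052 = 0.4577
Terminal stock prices: S_u = 179.8, S_d = 109
Terminal payoffs (K − S): max(-49.76, 0) = 0, max(20.97, 0) = 20.97
Node 0 (S = 140): V_0 = e^(−0.01)·[0.4577·0.0000 + 0.5423·20.9679] = 11.2574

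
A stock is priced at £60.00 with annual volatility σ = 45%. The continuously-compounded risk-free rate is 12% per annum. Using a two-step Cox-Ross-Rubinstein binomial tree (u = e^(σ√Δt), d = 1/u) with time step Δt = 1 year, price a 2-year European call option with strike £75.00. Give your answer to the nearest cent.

CRR parameters: u = e^(σ√Δt) = e^(0.45·√1) = 1.5683, d = 1/u = 0.6376
Per-period rate: rΔt = 0.12·1 = 0.12, so R = e^0.12 = 1.1275
Risk-neutral probability p = (e^0.12 − 0.6376)/(1.5683 − 0.6376) = 0.4899/0.9307 = 0.5264
Terminal stock prices: S_uu = 147.6, S_ud = 60, S_dd = 24.39
Terminal payoffs (S − K): max(72.58, 0) = 72.58, max(-15, 0) = 0, max(-50.61, 0) = 0
Node u (S = 94.1): V_u = e^(−0.12)·[0.5264·72.5762 + 0.4736·0.0000] = 33.8810
Node d (S = 38.26): V_d = e^(−0.12)·[0.5264·0.0000 + 0.4736·0.0000] = 0.0000
Node 0 (S = 60): V_0 = e^(−0.12)·[0.5264·33.8810 + 0.4736·0.0000] = 15.8168

£15.82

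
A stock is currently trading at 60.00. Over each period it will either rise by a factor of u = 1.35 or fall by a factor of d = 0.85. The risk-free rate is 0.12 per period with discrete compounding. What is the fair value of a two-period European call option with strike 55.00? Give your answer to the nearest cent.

18.12

Risk-neutral probability p = (1 + 0.12 − 0.85)/(1.35 − 0.85) = 0.2700/0.5000 = 0.5400
Terminal stock prices: S_uu = 109.4, S_ud = 68.85, S_dd = 43.35
Terminal payoffs (S − K): max(54.35, 0) = 54.35, max(13.85, 0) = 13.85, max(-11.65, 0) = 0
Node u (S = 81): V_u = 1/1.12·[0.5400·54.3500 + 0.4600·13.8500] = 31.8929
Node d (S = 51): V_d = 1/1.12·[0.5400·13.8500 + 0.4600·0.0000] = 6.6777
Node 0 (S = 60): V_0 = 1/1.12·[0.5400·31.8929 + 0.4600·6.6777] = 18.1195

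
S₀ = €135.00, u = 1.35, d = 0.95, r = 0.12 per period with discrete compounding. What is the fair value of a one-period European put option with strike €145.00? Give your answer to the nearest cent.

€8.60

Risk-neutral probability p = (1 + 0.12 − 0.95)/(1.35 − 0.95) = 0.1700/0.4000 = 0.4250
Terminal stock prices: S_u = 182.2, S_d = 128.2
Terminal payoffs (K − S): max(-37.25, 0) = 0, max(16.75, 0) = 16.75
Node 0 (S = 135): V_0 = 1/1.12·[0.4250·0.0000 + 0.5750·16.7500] = 8.5993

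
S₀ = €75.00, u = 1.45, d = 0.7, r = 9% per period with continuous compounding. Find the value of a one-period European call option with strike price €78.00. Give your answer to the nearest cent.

Risk-neutral probability p = (e^0.09 − 0.7)/(1.45 − 0.7) = 0.3942/0.7500 = 0.5256
Terminal stock prices: S_u = 108.8, S_d = 52.5
Terminal payoffs (S − K): max(30.75, 0) = 30.75, max(-25.5, 0) = 0
Node 0 (S = 75): V_0 = e^(−0.09)·[0.5256·30.7500 + 0.4744·0.0000] = 14.7702

€14.77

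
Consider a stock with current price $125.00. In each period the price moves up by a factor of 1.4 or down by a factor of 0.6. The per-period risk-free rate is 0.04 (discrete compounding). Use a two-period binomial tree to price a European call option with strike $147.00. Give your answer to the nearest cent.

$27.41

Risk-neutral probability p = (1 + 0.04 − 0.6)/(1.4 − 0.6) = 0.4400/0.8000 = 0.5500
Terminal stock prices: S_uu = 245, S_ud = 105, S_dd = 45
Terminal payoffs (S − K): max(98, 0) = 98, max(-42, 0) = 0, max(-102, 0) = 0
Node u (S = 175): V_u = 1/1.04·[0.5500·98.0000 + 0.4500·0.0000] = 51.8269
Node d (S = 75): V_d = 1/1.04·[0.5500·0.0000 + 0.4500·0.0000] = 0.0000
Node 0 (S = 125): V_0 = 1/1.04·[0.5500·51.8269 + 0.4500·0.0000] = 27.4085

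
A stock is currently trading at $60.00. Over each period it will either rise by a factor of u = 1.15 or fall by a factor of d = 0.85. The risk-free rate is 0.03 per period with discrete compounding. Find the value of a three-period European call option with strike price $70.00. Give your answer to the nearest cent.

$4.20

Risk-neutral probability p = (1 + 0.03 − 0.85)/(1.15 − 0.85) = 0.1800/0.3000 = 0.6000
Terminal stock prices: S_uuu = 91.25, S_uud = 67.45, S_udd = 49.85, S_ddd = 36.85
Terminal payoffs (S − K): max(21.25, 0) = 21.25, max(-2.553, 0) = 0, max(-20.15, 0) = 0, max(-33.15, 0) = 0
Node uu (S = 79.35): V_uu = 1/1.03·[0.6000·21.2525 + 0.4000·0.0000] = 12.3801
Node ud (S = 58.65): V_ud = 1/1.03·[0.6000·0.0000 + 0.4000·0.0000] = 0.0000
Node dd (S = 43.35): V_dd = 1/1.03·[0.6000·0.0000 + 0.4000·0.0000] = 0.0000
Node u (S = 69): V_u = 1/1.03·[0.6000·12.3801 + 0.4000·0.0000] = 7.2117
Node d (S = 51): V_d = 1/1.03·[0.6000·0.0000 + 0.4000·0.0000] = 0.0000
Node 0 (S = 60): V_0 = 1/1.03·[0.6000·7.2117 + 0.4000·0.0000] = 4.2010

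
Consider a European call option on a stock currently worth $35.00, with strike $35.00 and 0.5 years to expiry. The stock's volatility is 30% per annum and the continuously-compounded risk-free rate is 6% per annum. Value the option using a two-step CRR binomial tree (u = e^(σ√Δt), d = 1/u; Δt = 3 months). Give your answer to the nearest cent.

$3.12

CRR parameters: u = e^(σ√Δt) = e^(0.3·√0.25) = 1.1618, d = 1/u = 0.8607
Per-period rate: rΔt = 0.06·0.25 = 0.015, so R = e^0.015 = 1.0151
Risk-neutral probability p = (e^0.015 − 0.8607)/(1.1618 − 0.8607) = 0.1544/0.3011 = 0.5128
Terminal stock prices: S_uu = 47.25, S_ud = 35, S_dd = 25.93
Terminal payoffs (S − K): max(12.25, 0) = 12.25, max(0, 0) = 0, max(-9.071, 0) = 0
Node u (S = 40.66): V_u = e^(−0.015)·[0.5128·12.2451 + 0.4872·0.0000] = 6.1853
Node d (S = 30.12): V_d = e^(−0.015)·[0.5128·0.0000 + 0.4872·0.0000] = 0.0000
Node 0 (S = 35): V_0 = e^(−0.015)·[0.5128·6.1853 + 0.4872·0.0000] = 3.1243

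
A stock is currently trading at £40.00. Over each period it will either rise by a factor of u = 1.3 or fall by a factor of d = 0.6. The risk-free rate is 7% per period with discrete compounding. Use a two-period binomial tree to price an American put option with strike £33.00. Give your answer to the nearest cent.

Risk-neutral probability p = (1 + 0.07 − 0.6)/(1.3 − 0.6) = 0.4700/0.7000 = 0.6714
Terminal stock prices: S_uu = 67.6, S_ud = 31.2, S_dd = 14.4
Terminal payoffs (K − S): max(-34.6, 0) = 0, max(1.8, 0) = 1.8, max(18.6, 0) = 18.6
Node u (S = 52): continuation = 1/1.07·[0.6714·0.0000 + 0.3286·1.8000] = 0.5527; exercise value = 0.0000 ≤ continuation, so V_u = 0.5527
Node d (S = 24): continuation = 1/1.07·[0.6714·1.8000 + 0.3286·18.6000] = 6.8411; exercise value = 9.0000 > continuation, so V_d = 9.0000 (exercise)
Node 0 (S = 40): continuation = 1/1.07·[0.6714·0.5527 + 0.3286·9.0000] = 3.1105; exercise value = 0.0000 ≤ continuation, so V_0 = 3.1105

£3.11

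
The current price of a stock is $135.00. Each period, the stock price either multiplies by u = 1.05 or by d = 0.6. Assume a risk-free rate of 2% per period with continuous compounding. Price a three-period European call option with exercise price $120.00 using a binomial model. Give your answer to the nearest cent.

$27.82

Risk-neutral probability p = (e^0.02 − 0.6)/(1.05 − 0.6) = 0.4202/0.4500 = 0.9338
Terminal stock prices: S_uuu = 156.3, S_uud = 89.3, S_udd = 51.03, S_ddd = 29.16
Terminal payoffs (S − K): max(36.28, 0) = 36.28, max(-30.7, 0) = 0, max(-68.97, 0) = 0, max(-90.84, 0) = 0
Node uu (S = 148.8): V_uu = e^(−0.02)·[0.9338·36.2794 + 0.0662·0.0000] = 33.2062
Node ud (S = 85.05): V_ud = e^(−0.02)·[0.9338·0.0000 + 0.0662·0.0000] = 0.0000
Node dd (S = 48.6): V_dd = e^(−0.02)·[0.9338·0.0000 + 0.0662·0.0000] = 0.0000
Node u (S = 141.8): V_u = e^(−0.02)·[0.9338·33.2062 + 0.0662·0.0000] = 30.3933
Node d (S = 81): V_d = e^(−0.02)·[0.9338·0.0000 + 0.0662·0.0000] = 0.0000
Node 0 (S = 135): V_0 = e^(−0.02)·[0.9338·30.3933 + 0.0662·0.0000] = 27.8187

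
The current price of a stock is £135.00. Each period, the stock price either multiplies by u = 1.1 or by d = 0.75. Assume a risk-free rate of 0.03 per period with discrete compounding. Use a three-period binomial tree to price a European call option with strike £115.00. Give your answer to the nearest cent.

£32.95

Risk-neutral probability p = (1 + 0.03 − 0.75)/(1.1 − 0.75) = 0.2800/0.3500 = 0.8000
Terminal stock prices: S_uuu = 179.7, S_uud = 122.5, S_udd = 83.53, S_ddd = 56.95
Terminal payoffs (S − K): max(64.69, 0) = 64.69, max(7.513, 0) = 7.513, max(-31.47, 0) = 0, max(-58.05, 0) = 0
Node uu (S = 163.4): V_uu = 1/1.03·[0.8000·64.6850 + 0.2000·7.5125] = 51.6995
Node ud (S = 111.4): V_ud = 1/1.03·[0.8000·7.5125 + 0.2000·0.0000] = 5.8350
Node dd (S = 75.94): V_dd = 1/1.03·[0.8000·0.0000 + 0.2000·0.0000] = 0.0000
Node u (S = 148.5): V_u = 1/1.03·[0.8000·51.6995 + 0.2000·5.8350] = 41.2880
Node d (S = 101.2): V_d = 1/1.03·[0.8000·5.8350 + 0.2000·0.0000] = 4.5320
Node 0 (S = 135): V_0 = 1/1.03·[0.8000·41.2880 + 0.2000·4.5320] = 32.9483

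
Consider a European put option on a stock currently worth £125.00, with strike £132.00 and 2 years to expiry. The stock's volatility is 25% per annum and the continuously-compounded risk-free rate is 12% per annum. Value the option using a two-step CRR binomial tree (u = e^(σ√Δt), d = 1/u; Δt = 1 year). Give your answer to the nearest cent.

£6.60

CRR parameters: u = e^(σ√Δt) = e^(0.25·√1) = 1.2840, d = 1/u = 0.7788
Per-period rate: rΔt = 0.12·1 = 0.12, so R = e^0.12 = 1.1275
Risk-neutral probability p = (e^0.12 − 0.7788)/(1.2840 − 0.7788) = 0.3487/0.5052 = 0.6902
Terminal stock prices: S_uu = 206.1, S_ud = 125, S_dd = 75.82
Terminal payoffs (K − S): max(-74.09, 0) = 0, max(7, 0) = 7, max(56.18, 0) = 56.18
Node u (S = 160.5): V_u = e^(−0.12)·[0.6902·0.0000 + 0.3098·7.0000] = 1.9235
Node d (S = 97.35): V_d = e^(−0.12)·[0.6902·7.0000 + 0.3098·56.1837] = 19.7234
Node 0 (S = 125): V_0 = e^(−0.12)·[0.6902·1.9235 + 0.3098·19.7234] = 6.5971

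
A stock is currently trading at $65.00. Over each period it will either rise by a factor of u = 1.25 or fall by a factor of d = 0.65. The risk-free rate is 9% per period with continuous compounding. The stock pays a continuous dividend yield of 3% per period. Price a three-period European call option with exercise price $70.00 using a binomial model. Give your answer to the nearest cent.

Per-period risk-free factor R = e^0.09 = 1.0942; dividend-adjusted growth = e^(0.09−0.03) = 1.0618.
Risk-neutral probability p = (1.0618 − 0.65)/(1.25 − 0.65) = 0.4118/0.6000 = 0.6864
Terminal stock prices: S_uuu = 127, S_uud = 66.02, S_udd = 34.33, S_ddd = 17.85
Terminal payoffs (S − K): max(56.95, 0) = 56.95, max(-3.984, 0) = 0, max(-35.67, 0) = 0, max(-52.15, 0) = 0
Node uu (S = 101.6): V_uu = e^(−0.09)·[0.6864·56.9531 + 0.3136·0.0000] = 35.7277
Node ud (S = 52.81): V_ud = e^(−0.09)·[0.6864·0.0000 + 0.3136·0.0000] = 0.0000
Node dd (S = 27.46): V_dd = e^(−0.09)·[0.6864·0.0000 + 0.3136·0.0000] = 0.0000
Node u (S = 81.25): V_u = e^(−0.09)·[0.6864·35.7277 + 0.3136·0.0000] = 22.4126
Node d (S = 42.25): V_d = e^(−0.09)·[0.6864·0.0000 + 0.3136·0.0000] = 0.0000
Node 0 (S = 65): V_0 = e^(−0.09)·[0.6864·22.4126 + 0.3136·0.0000] = 14.0598

$14.06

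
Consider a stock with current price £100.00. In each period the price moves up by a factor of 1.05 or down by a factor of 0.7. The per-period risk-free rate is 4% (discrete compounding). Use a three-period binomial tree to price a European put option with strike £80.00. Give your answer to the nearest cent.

Risk-neutral probability p = (1 + 0.04 − 0.7)/(1.05 − 0.7) = 0.3400/0.3500 = 0.9714
Terminal stock prices: S_uuu = 115.8, S_uud = 77.17, S_udd = 51.45, S_ddd = 34.3
Terminal payoffs (K − S): max(-35.76, 0) = 0, max(2.825, 0) = 2.825, max(28.55, 0) = 28.55, max(45.7, 0) = 45.7
Node uu (S = 110.2): V_uu = 1/1.04·[0.9714·0.0000 + 0.0286·2.8250] = 0.0776
Node ud (S = 73.5): V_ud = 1/1.04·[0.9714·2.8250 + 0.0286·28.5500] = 3.4231
Node dd (S = 49): V_dd = 1/1.04·[0.9714·28.5500 + 0.0286·45.7000] = 27.9231
Node u (S = 105): V_u = 1/1.04·[0.9714·0.0776 + 0.0286·3.4231] = 0.1665
Node d (S = 70): V_d = 1/1.04·[0.9714·3.4231 + 0.0286·27.9231] = 3.9645
Node 0 (S = 100): V_0 = 1/1.04·[0.9714·0.1665 + 0.0286·3.9645] = 0.2645

£0.26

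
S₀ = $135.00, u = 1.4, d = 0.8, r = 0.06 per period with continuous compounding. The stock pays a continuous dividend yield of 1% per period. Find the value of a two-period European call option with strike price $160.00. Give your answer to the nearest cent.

$16.27

Per-period risk-free factor R = e^0.06 = 1.0618; dividend-adjusted growth = e^(0.06−0.01) = 1.0513.
Risk-neutral probability p = (1.0513 − 0.8)/(1.4 − 0.8) = 0.2513/0.6000 = 0.4188
Terminal stock prices: S_uu = 264.6, S_ud = 151.2, S_dd = 86.4
Terminal payoffs (S − K): max(104.6, 0) = 104.6, max(-8.8, 0) = 0, max(-73.6, 0) = 0
Node u (S = 189): V_u = e^(−0.06)·[0.4188·104.6000 + 0.5812·0.0000] = 41.2539
Node d (S = 108): V_d = e^(−0.06)·[0.4188·0.0000 + 0.5812·0.0000] = 0.0000
Node 0 (S = 135): V_0 = e^(−0.06)·[0.4188·41.2539 + 0.5812·0.0000] = 16.2704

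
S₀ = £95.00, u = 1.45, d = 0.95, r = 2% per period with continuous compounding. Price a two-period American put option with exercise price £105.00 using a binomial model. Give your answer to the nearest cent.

Risk-neutral probability p = (e^0.02 − 0.95)/(1.45 − 0.95) = 0.0702/0.5000 = 0.1404
Terminal stock prices: S_uu = 199.7, S_ud = 130.9, S_dd = 85.74
Terminal payoffs (K − S): max(-94.74, 0) = 0, max(-25.86, 0) = 0, max(19.26, 0) = 19.26
Node u (S = 137.8): continuation = e^(−0.02)·[0.1404·0.0000 + 0.8596·0.0000] = 0.0000; exercise value = 0.0000 ≤ continuation, so V_u = 0.0000
Node d (S = 90.25): continuation = e^(−0.02)·[0.1404·0.0000 + 0.8596·19.2625] = 16.2301; exercise value = 14.7500 ≤ continuation, so V_d = 16.2301
Node 0 (S = 95): continuation = e^(−0.02)·[0.1404·0.0000 + 0.8596·16.2301] = 13.6751; exercise value = 10.0000 ≤ continuation, so V_0 = 13.6751

£13.68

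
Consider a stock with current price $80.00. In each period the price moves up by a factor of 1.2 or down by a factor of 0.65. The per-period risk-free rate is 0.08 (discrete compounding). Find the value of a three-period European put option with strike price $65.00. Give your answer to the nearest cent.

Risk-neutral probability p = (1 + 0.08 − 0.65)/(1.2 − 0.65) = 0.4300/0.5500 = 0.7818
Terminal stock prices: S_uuu = 138.2, S_uud = 74.88, S_udd = 40.56, S_ddd = 21.97
Terminal payoffs (K − S): max(-73.24, 0) = 0, max(-9.88, 0) = 0, max(24.44, 0) = 24.44, max(43.03, 0) = 43.03
Node uu (S = 115.2): V_uu = 1/1.08·[0.7818·0.0000 + 0.2182·0.0000] = 0.0000
Node ud (S = 62.4): V_ud = 1/1.08·[0.7818·0.0000 + 0.2182·24.4400] = 4.9374
Node dd (S = 33.8): V_dd = 1/1.08·[0.7818·24.4400 + 0.2182·43.0300] = 26.3852
Node u (S = 96): V_u = 1/1.08·[0.7818·0.0000 + 0.2182·4.9374] = 0.9974
Node d (S = 52): V_d = 1/1.08·[0.7818·4.9374 + 0.2182·26.3852] = 8.9045
Node 0 (S = 80): V_0 = 1/1.08·[0.7818·0.9974 + 0.2182·8.9045] = 2.5210

$2.52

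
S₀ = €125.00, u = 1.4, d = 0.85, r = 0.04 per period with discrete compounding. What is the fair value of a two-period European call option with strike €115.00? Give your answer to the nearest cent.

€28.45

Risk-neutral probability p = (1 + 0.04 − 0.85)/(1.4 − 0.85) = 0.1900/0.5500 = 0.3455
Terminal stock prices: S_uu = 245, S_ud = 148.8, S_dd = 90.31
Terminal payoffs (S − K): max(130, 0) = 130, max(33.75, 0) = 33.75, max(-24.69, 0) = 0
Node u (S = 175): V_u = 1/1.04·[0.3455·130.0000 + 0.6545·33.7500] = 64.4231
Node d (S = 106.2): V_d = 1/1.04·[0.3455·33.7500 + 0.6545·0.0000] = 11.2107
Node 0 (S = 125): V_0 = 1/1.04·[0.3455·64.4231 + 0.6545·11.2107] = 28.4549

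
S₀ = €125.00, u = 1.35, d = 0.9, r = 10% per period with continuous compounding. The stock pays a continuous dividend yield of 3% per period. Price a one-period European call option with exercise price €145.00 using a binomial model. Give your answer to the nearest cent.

Per-period risk-free factor R = e^0.1 = 1.1052; dividend-adjusted growth = e^(0.1−0.03) = 1.0725.
Risk-neutral probability p = (1.0725 − 0.9)/(1.35 − 0.9) = 0.1725/0.4500 = 0.3834
Terminal stock prices: S_u = 168.8, S_d = 112.5
Terminal payoffs (S − K): max(23.75, 0) = 23.75, max(-32.5, 0) = 0
Node 0 (S = 125): V_0 = e^(−0.1)·[0.3834·23.7500 + 0.6166·0.0000] = 8.2382

€8.24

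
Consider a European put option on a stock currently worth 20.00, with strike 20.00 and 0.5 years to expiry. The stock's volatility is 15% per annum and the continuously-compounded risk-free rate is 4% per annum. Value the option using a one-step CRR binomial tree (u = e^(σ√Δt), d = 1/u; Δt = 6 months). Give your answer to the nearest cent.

0.85

CRR parameters: u = e^(σ√Δt) = e^(0.15·√0.5) = 1.1119, d = 1/u = 0.8994
Per-period rate: rΔt = 0.04·0.5 = 0.02, so R = e^0.02 = 1.0202
Risk-neutral probability p = (e^0.02 − 0.8994)/(1.1119 − 0.8994) = 0.1208/0.2125 = 0.5686
Terminal stock prices: S_u = 22.24, S_d = 17.99
Terminal payoffs (K − S): max(-2.238, 0) = 0, max(2.013, 0) = 2.013
Node 0 (S = 20): V_0 = e^(−0.02)·[0.5686·0.0000 + 0.4314·2.0127] = 0.8512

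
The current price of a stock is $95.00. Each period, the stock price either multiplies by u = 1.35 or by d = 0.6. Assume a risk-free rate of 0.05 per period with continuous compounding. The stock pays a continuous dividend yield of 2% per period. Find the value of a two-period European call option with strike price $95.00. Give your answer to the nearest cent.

Per-period risk-free factor R = e^0.05 = 1.0513; dividend-adjusted growth = e^(0.05−0.02) = 1.0305.
Risk-neutral probability p = (1.0305 − 0.6)/(1.35 − 0.6) = 0.4305/0.7500 = 0.5739
Terminal stock prices: S_uu = 173.1, S_ud = 76.95, S_dd = 34.2
Terminal payoffs (S − K): max(78.14, 0) = 78.14, max(-18.05, 0) = 0, max(-60.8, 0) = 0
Node u (S = 128.2): V_u = e^(−0.05)·[0.5739·78.1375 + 0.4261·0.0000] = 42.6590
Node d (S = 57): V_d = e^(−0.05)·[0.5739·0.0000 + 0.4261·0.0000] = 0.0000
Node 0 (S = 95): V_0 = e^(−0.05)·[0.5739·42.6590 + 0.4261·0.0000] = 23.2896

$23.29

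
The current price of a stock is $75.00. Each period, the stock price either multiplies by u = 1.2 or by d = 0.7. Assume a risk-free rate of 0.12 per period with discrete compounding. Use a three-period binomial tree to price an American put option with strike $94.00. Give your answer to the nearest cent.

Risk-neutral probability p = (1 + 0.12 − 0.7)/(1.2 − 0.7) = 0.4200/0.5000 = 0.8400
Terminal stock prices: S_uuu = 129.6, S_uud = 75.6, S_udd = 44.1, S_ddd = 25.72
Terminal payoffs (K − S): max(-35.6, 0) = 0, max(18.4, 0) = 18.4, max(49.9, 0) = 49.9, max(68.28, 0) = 68.28
Node uu (S = 108): continuation = 1/1.12·[0.8400·0.0000 + 0.1600·18.4000] = 2.6286; exercise value = 0.0000 ≤ continuation, so V_uu = 2.6286
Node ud (S = 63): continuation = 1/1.12·[0.8400·18.4000 + 0.1600·49.9000] = 20.9286; exercise value = 31.0000 > continuation, so V_ud = 31.0000 (exercise)
Node dd (S = 36.75): continuation = 1/1.12·[0.8400·49.9000 + 0.1600·68.2750] = 47.1786; exercise value = 57.2500 > continuation, so V_dd = 57.2500 (exercise)
Node u (S = 90): continuation = 1/1.12·[0.8400·2.6286 + 0.1600·31.0000] = 6.4000; exercise value = 4.0000 ≤ continuation, so V_u = 6.4000
Node d (S = 52.5): continuation = 1/1.12·[0.8400·31.0000 + 0.1600·57.2500] = 31.4286; exercise value = 41.5000 > continuation, so V_d = 41.5000 (exercise)
Node 0 (S = 75): continuation = 1/1.12·[0.8400·6.4000 + 0.1600·41.5000] = 10.7286; exercise value = 19.0000 > continuation, so V_0 = 19.0000 (exercise)

$19.00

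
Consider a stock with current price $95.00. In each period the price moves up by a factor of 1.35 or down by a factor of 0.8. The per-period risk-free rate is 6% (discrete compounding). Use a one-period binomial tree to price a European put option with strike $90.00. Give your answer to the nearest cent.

Risk-neutral probability p = (1 + 0.06 − 0.8)/(1.35 − 0.8) = 0.2600/0.5500 = 0.4727
Terminal stock prices: S_u = 128.2, S_d = 76
Terminal payoffs (K − S): max(-38.25, 0) = 0, max(14, 0) = 14
Node 0 (S = 95): V_0 = 1/1.06·[0.4727·0.0000 + 0.5273·14.0000] = 6.9640

$6.96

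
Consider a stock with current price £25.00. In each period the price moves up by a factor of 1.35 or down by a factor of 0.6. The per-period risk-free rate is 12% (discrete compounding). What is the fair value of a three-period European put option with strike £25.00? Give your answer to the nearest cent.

Risk-neutral probability p = (1 + 0.12 − 0.6)/(1.35 − 0.6) = 0.5200/0.7500 = 0.6933
Terminal stock prices: S_uuu = 61.51, S_uud = 27.34, S_udd = 12.15, S_ddd = 5.4
Terminal payoffs (K − S): max(-36.51, 0) = 0, max(-2.338, 0) = 0, max(12.85, 0) = 12.85, max(19.6, 0) = 19.6
Node uu (S = 45.56): V_uu = 1/1.12·[0.6933·0.0000 + 0.3067·0.0000] = 0.0000
Node ud (S = 20.25): V_ud = 1/1.12·[0.6933·0.0000 + 0.3067·12.8500] = 3.5185
Node dd (S = 9): V_dd = 1/1.12·[0.6933·12.8500 + 0.3067·19.6000] = 13.3214
Node u (S = 33.75): V_u = 1/1.12·[0.6933·0.0000 + 0.3067·3.5185] = 0.9634
Node d (S = 15): V_d = 1/1.12·[0.6933·3.5185 + 0.3067·13.3214] = 5.8256
Node 0 (S = 25): V_0 = 1/1.12·[0.6933·0.9634 + 0.3067·5.8256] = 2.1915

£2.19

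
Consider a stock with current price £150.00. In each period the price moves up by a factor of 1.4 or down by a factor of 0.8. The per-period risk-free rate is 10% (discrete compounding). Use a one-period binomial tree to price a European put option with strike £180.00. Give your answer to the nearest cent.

£27.27

Risk-neutral probability p = (1 + 0.1 − 0.8)/(1.4 − 0.8) = 0.3000/0.6000 = 0.5000
Terminal stock prices: S_u = 210, S_d = 120
Terminal payoffs (K − S): max(-30, 0) = 0, max(60, 0) = 60
Node 0 (S = 150): V_0 = 1/1.1·[0.5000·0.0000 + 0.5000·60.0000] = 27.2727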